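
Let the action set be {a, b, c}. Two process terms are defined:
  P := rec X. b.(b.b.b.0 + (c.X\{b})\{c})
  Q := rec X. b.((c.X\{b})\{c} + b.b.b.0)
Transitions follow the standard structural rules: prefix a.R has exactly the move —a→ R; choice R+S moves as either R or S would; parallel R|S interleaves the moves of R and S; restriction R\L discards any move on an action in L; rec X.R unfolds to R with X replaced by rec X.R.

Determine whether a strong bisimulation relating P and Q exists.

Reachable graph of P (5 states):
  m0 = rec X. b.(b.b.b.0 + (c.X\{b})\{c}) → —b→ m1
  m1 = b.b.b.0 + (c.(rec X. b.(b.b.b.0 + (c.X\{b})\{c}))\{b})\{c} → —b→ m2
  m2 = b.b.0 → —b→ m3
  m3 = b.0 → —b→ m4
  m4 = 0 → ·
Reachable graph of Q (5 states):
  n0 = rec X. b.((c.X\{b})\{c} + b.b.b.0) → —b→ n1
  n1 = (c.(rec X. b.((c.X\{b})\{c} + b.b.b.0))\{b})\{c} + b.b.b.0 → —b→ n2
  n2 = b.b.0 → —b→ n3
  n3 = b.0 → —b→ n4
  n4 = 0 → ·
Bisimilarity quotient blocks:
  B0 = {m0, n0}
  B1 = {m1, n1}
  B2 = {m2, n2}
  B3 = {m3, n3}
  B4 = {m4, n4}
m0 ∈ B0, n0 ∈ B0 → same block

P ~ Q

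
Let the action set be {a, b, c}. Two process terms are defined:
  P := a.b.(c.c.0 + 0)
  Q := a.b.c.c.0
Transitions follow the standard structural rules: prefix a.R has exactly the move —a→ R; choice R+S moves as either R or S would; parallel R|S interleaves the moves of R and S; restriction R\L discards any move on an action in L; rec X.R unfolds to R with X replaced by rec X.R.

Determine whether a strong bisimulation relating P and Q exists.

Reachable graph of P (5 states):
  u0 = a.b.(c.c.0 + 0) has moves —a→ u1
  u1 = b.(c.c.0 + 0) has moves —b→ u2
  u2 = c.c.0 + 0 has moves —c→ u3
  u3 = c.0 has moves —c→ u4
  u4 = 0 has moves deadlocked
Reachable graph of Q (5 states):
  v0 = a.b.c.c.0 has moves —a→ v1
  v1 = b.c.c.0 has moves —b→ v2
  v2 = c.c.0 has moves —c→ v3
  v3 = c.0 has moves —c→ v4
  v4 = 0 has moves deadlocked
Partition-refinement fixed point:
  B0 = {u0, v0}
  B1 = {u1, v1}
  B2 = {u2, v2}
  B3 = {u3, v3}
  B4 = {u4, v4}
u0 ∈ B0, v0 ∈ B0 → same block

bisimilar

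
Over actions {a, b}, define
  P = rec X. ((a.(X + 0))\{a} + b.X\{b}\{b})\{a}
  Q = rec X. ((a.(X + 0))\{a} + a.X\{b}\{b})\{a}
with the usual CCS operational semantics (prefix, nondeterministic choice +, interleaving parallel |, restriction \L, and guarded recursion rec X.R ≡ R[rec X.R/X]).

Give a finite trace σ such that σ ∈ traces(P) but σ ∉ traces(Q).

LTS(P): 2 reachable states
  u0 = rec X. ((a.(X + 0))\{a} + b.X\{b}\{b})\{a} has moves --b--▸ u1
  u1 = (rec X. ((a.(X + 0))\{a} + b.X\{b}\{b})\{a})\{b}\{b}\{a} has moves stopped
LTS(Q): 1 reachable states
  v0 = rec X. ((a.(X + 0))\{a} + a.X\{b}\{b})\{a} has moves stopped
Executing b from P (initial set {u0}):
  [1] b ⇒ {u1}
  P completes σ.
Executing b from Q (initial set {v0}):
  [1] b ⇒ ∅  — Q cannot continue

b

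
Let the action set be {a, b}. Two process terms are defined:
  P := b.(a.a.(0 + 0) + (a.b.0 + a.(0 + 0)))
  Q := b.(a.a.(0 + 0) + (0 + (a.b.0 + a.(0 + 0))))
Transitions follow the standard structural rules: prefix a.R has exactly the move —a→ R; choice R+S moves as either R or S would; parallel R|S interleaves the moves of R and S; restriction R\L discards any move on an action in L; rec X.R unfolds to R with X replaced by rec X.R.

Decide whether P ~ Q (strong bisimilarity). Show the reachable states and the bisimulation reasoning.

P ~ Q

P's transition system — 6 states:
  s0 = b.(a.a.(0 + 0) + (a.b.0 + a.(0 + 0))) has moves ··b··> s1
  s1 = a.a.(0 + 0) + (a.b.0 + a.(0 + 0)) has moves ··a··> s2, ··a··> s3, ··a··> s4
  s2 = 0 + 0 has moves ·
  s3 = a.(0 + 0) has moves ··a··> s2
  s4 = b.0 has moves ··b··> s5
  s5 = 0 has moves ·
Q's transition system — 6 states:
  t0 = b.(a.a.(0 + 0) + (0 + (a.b.0 + a.(0 + 0)))) has moves ··b··> t1
  t1 = a.a.(0 + 0) + (0 + (a.b.0 + a.(0 + 0))) has moves ··a··> t2, ··a··> t3, ··a··> t4
  t2 = 0 + 0 has moves ·
  t3 = a.(0 + 0) has moves ··a··> t2
  t4 = b.0 has moves ··b··> t5
  t5 = 0 has moves ·
Bisimilarity quotient blocks:
  B0 = {s0, t0}
  B1 = {s1, t1}
  B2 = {s2, s5, t2, t5}
  B3 = {s4, t4}
  B4 = {s3, t3}
s0 ∈ B0, t0 ∈ B0 → same block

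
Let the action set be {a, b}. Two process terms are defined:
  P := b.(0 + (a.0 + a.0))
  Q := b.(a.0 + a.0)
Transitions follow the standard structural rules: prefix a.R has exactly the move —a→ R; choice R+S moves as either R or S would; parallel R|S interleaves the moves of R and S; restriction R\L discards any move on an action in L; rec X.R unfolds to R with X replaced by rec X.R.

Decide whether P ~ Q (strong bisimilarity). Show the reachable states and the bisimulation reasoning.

P ~ Q

LTS(P): 3 reachable states
  s0 = b.(0 + (a.0 + a.0)) has moves --b--▸ s1
  s1 = 0 + (a.0 + a.0) has moves --a--▸ s2
  s2 = 0 has moves ·
LTS(Q): 3 reachable states
  t0 = b.(a.0 + a.0) has moves --b--▸ t1
  t1 = a.0 + a.0 has moves --a--▸ t2
  t2 = 0 has moves ·
Coarsest stable partition (strong bisimilarity classes):
  B0 = {s0, t0}
  B1 = {s1, t1}
  B2 = {s2, t2}
s0 ∈ B0, t0 ∈ B0 → same block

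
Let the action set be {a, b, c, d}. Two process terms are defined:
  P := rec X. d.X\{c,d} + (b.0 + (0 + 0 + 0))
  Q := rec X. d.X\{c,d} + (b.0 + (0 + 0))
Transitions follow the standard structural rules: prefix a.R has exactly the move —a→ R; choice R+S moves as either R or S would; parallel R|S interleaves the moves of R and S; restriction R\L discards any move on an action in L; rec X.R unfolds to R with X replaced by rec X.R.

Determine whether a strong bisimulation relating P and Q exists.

LTS(P): 4 reachable states
  s0 = rec X. d.X\{c,d} + (b.0 + (0 + 0 + 0)) → —b→ s1, —d→ s2
  s1 = 0 → stopped
  s2 = (rec X. d.X\{c,d} + (b.0 + (0 + 0 + 0)))\{c,d} → —b→ s3
  s3 = 0\{c,d} → stopped
LTS(Q): 4 reachable states
  t0 = rec X. d.X\{c,d} + (b.0 + (0 + 0)) → —b→ t1, —d→ t2
  t1 = 0 → stopped
  t2 = (rec X. d.X\{c,d} + (b.0 + (0 + 0)))\{c,d} → —b→ t3
  t3 = 0\{c,d} → stopped
Coarsest stable partition (strong bisimilarity classes):
  B0 = {s0, t0}
  B1 = {s2, t2}
  B2 = {s1, s3, t1, t3}
s0 ∈ B0, t0 ∈ B0 → same block

P ~ Q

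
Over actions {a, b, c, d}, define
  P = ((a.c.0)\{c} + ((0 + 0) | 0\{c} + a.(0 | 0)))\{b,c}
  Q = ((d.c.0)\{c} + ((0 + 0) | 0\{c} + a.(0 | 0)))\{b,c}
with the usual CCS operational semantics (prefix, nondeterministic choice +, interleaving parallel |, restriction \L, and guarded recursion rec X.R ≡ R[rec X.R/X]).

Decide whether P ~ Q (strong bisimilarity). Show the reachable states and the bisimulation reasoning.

not bisimilar

Reachable graph of P (3 states):
  s0 = ((a.c.0)\{c} + ((0 + 0) | 0\{c} + a.(0 | 0)))\{b,c} ⊢ —a→ s1, —a→ s2
  s1 = (0 | 0)\{b,c} ⊢ ·
  s2 = (c.0)\{c}\{b,c} ⊢ ·
Reachable graph of Q (3 states):
  t0 = ((d.c.0)\{c} + ((0 + 0) | 0\{c} + a.(0 | 0)))\{b,c} ⊢ —a→ t1, —d→ t2
  t1 = (0 | 0)\{b,c} ⊢ ·
  t2 = (c.0)\{c}\{b,c} ⊢ ·
Partition-refinement fixed point:
  B0 = {s0}
  B1 = {s1, s2, t1, t2}
  B2 = {t0}
s0 ∈ B0, t0 ∈ B2 → different blocks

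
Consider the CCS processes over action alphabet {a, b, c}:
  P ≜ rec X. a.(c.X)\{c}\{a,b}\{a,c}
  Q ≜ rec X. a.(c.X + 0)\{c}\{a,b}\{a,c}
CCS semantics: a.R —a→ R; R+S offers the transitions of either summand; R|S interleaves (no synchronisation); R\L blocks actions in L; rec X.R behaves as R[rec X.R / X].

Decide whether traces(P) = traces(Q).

P's transition system — 2 states:
  p0 = rec X. a.(c.X)\{c}\{a,b}\{a,c} ⊢ ··a··> p1
  p1 = (c.(rec X. a.(c.X)\{c}\{a,b}\{a,c}))\{c}\{a,b}\{a,c} ⊢ (no moves)
Q's transition system — 2 states:
  q0 = rec X. a.(c.X + 0)\{c}\{a,b}\{a,c} ⊢ ··a··> q1
  q1 = (c.(rec X. a.(c.X + 0)\{c}\{a,b}\{a,c}) + 0)\{c}\{a,b}\{a,c} ⊢ (no moves)
Coarsest stable partition (strong bisimilarity classes):
  B0 = {p0, q0}
  B1 = {p1, q1}
p0 ∈ B0, q0 ∈ B0 → same block
Bisimilar ⇒ trace-equivalent.

trace-equivalent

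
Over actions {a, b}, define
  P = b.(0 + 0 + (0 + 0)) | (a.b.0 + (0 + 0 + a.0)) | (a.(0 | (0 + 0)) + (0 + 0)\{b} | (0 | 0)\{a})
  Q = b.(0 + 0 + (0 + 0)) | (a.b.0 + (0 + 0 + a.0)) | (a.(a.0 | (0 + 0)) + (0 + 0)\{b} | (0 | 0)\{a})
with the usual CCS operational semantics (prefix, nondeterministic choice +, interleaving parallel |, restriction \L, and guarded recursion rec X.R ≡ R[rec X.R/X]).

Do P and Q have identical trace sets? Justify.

trace-distinct — witness ⟨aaa⟩

P's transition system — 12 states:
  u0 = b.(0 + 0 + (0 + 0)) | (a.b.0 + (0 + 0 + a.0)) | (a.(0 | (0 + 0)) + (0 + 0)\{b} | (0 | 0)\{a}) ⊢ —a→ u1, —a→ u2, —a→ u3, —b→ u4
  u1 = b.(0 + 0 + (0 + 0)) | (a.b.0 + (0 + 0 + a.0)) | (0 | (0 + 0)) ⊢ —a→ u5, —a→ u6, —b→ u7
  u2 = b.(0 + 0 + (0 + 0)) | 0 | (a.(0 | (0 + 0)) + (0 + 0)\{b} | (0 | 0)\{a}) ⊢ —a→ u5, —b→ u8
  u3 = b.(0 + 0 + (0 + 0)) | b.0 | (a.(0 | (0 + 0)) + (0 + 0)\{b} | (0 | 0)\{a}) ⊢ —a→ u6, —b→ u2, —b→ u9
  u4 = (0 + 0 + (0 + 0)) | (a.b.0 + (0 + 0 + a.0)) | (a.(0 | (0 + 0)) + (0 + 0)\{b} | (0 | 0)\{a}) ⊢ —a→ u7, —a→ u8, —a→ u9
  u5 = b.(0 + 0 + (0 + 0)) | 0 | (0 | (0 + 0)) ⊢ —b→ u10
  u6 = b.(0 + 0 + (0 + 0)) | b.0 | (0 | (0 + 0)) ⊢ —b→ u11, —b→ u5
  u7 = (0 + 0 + (0 + 0)) | (a.b.0 + (0 + 0 + a.0)) | (0 | (0 + 0)) ⊢ —a→ u10, —a→ u11
  u8 = (0 + 0 + (0 + 0)) | 0 | (a.(0 | (0 + 0)) + (0 + 0)\{b} | (0 | 0)\{a}) ⊢ —a→ u10
  u9 = (0 + 0 + (0 + 0)) | b.0 | (a.(0 | (0 + 0)) + (0 + 0)\{b} | (0 | 0)\{a}) ⊢ —a→ u11, —b→ u8
  u10 = (0 + 0 + (0 + 0)) | 0 | (0 | (0 + 0)) ⊢ deadlocked
  u11 = (0 + 0 + (0 + 0)) | b.0 | (0 | (0 + 0)) ⊢ —b→ u10
Q's transition system — 18 states:
  v0 = b.(0 + 0 + (0 + 0)) | (a.b.0 + (0 + 0 + a.0)) | (a.(a.0 | (0 + 0)) + (0 + 0)\{b} | (0 | 0)\{a}) ⊢ —a→ v1, —a→ v2, —a→ v3, —b→ v4
  v1 = b.(0 + 0 + (0 + 0)) | (a.b.0 + (0 + 0 + a.0)) | (a.0 | (0 + 0)) ⊢ —a→ v5, —a→ v6, —a→ v7, —b→ v8
  v2 = b.(0 + 0 + (0 + 0)) | 0 | (a.(a.0 | (0 + 0)) + (0 + 0)\{b} | (0 | 0)\{a}) ⊢ —a→ v6, —b→ v9
  v3 = b.(0 + 0 + (0 + 0)) | b.0 | (a.(a.0 | (0 + 0)) + (0 + 0)\{b} | (0 | 0)\{a}) ⊢ —a→ v7, —b→ v10, —b→ v2
  v4 = (0 + 0 + (0 + 0)) | (a.b.0 + (0 + 0 + a.0)) | (a.(a.0 | (0 + 0)) + (0 + 0)\{b} | (0 | 0)\{a}) ⊢ —a→ v10, —a→ v8, —a→ v9
  v5 = b.(0 + 0 + (0 + 0)) | (a.b.0 + (0 + 0 + a.0)) | (0 | (0 + 0)) ⊢ —a→ v11, —a→ v12, —b→ v13
  v6 = b.(0 + 0 + (0 + 0)) | 0 | (a.0 | (0 + 0)) ⊢ —a→ v11, —b→ v14
  v7 = b.(0 + 0 + (0 + 0)) | b.0 | (a.0 | (0 + 0)) ⊢ —a→ v12, —b→ v15, —b→ v6
  v8 = (0 + 0 + (0 + 0)) | (a.b.0 + (0 + 0 + a.0)) | (a.0 | (0 + 0)) ⊢ —a→ v13, —a→ v14, —a→ v15
  v9 = (0 + 0 + (0 + 0)) | 0 | (a.(a.0 | (0 + 0)) + (0 + 0)\{b} | (0 | 0)\{a}) ⊢ —a→ v14
  v10 = (0 + 0 + (0 + 0)) | b.0 | (a.(a.0 | (0 + 0)) + (0 + 0)\{b} | (0 | 0)\{a}) ⊢ —a→ v15, —b→ v9
  v11 = b.(0 + 0 + (0 + 0)) | 0 | (0 | (0 + 0)) ⊢ —b→ v16
  v12 = b.(0 + 0 + (0 + 0)) | b.0 | (0 | (0 + 0)) ⊢ —b→ v11, —b→ v17
  v13 = (0 + 0 + (0 + 0)) | (a.b.0 + (0 + 0 + a.0)) | (0 | (0 + 0)) ⊢ —a→ v16, —a→ v17
  v14 = (0 + 0 + (0 + 0)) | 0 | (a.0 | (0 + 0)) ⊢ —a→ v16
  v15 = (0 + 0 + (0 + 0)) | b.0 | (a.0 | (0 + 0)) ⊢ —a→ v17, —b→ v14
  v16 = (0 + 0 + (0 + 0)) | 0 | (0 | (0 + 0)) ⊢ deadlocked
  v17 = (0 + 0 + (0 + 0)) | b.0 | (0 | (0 + 0)) ⊢ —b→ v16
Run σ = ⟨aaa⟩ on Q: start {v0}
  step 1 (a): {v1, v2, v3}
  step 2 (a): {v5, v6, v7}
  step 3 (a): {v11, v12}
  ✓ Q
Run σ = ⟨aaa⟩ on P: start {u0}
  step 1 (a): {u1, u2, u3}
  step 2 (a): {u5, u6}
  step 3 (a): no successor for P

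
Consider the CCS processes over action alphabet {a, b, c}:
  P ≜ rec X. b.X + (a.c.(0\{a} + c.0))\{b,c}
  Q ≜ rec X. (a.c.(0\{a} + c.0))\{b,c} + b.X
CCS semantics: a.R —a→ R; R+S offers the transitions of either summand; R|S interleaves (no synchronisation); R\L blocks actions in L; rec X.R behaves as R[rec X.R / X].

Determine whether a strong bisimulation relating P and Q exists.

LTS(P): 2 reachable states
  s0 = rec X. b.X + (a.c.(0\{a} + c.0))\{b,c} ⊢ -a-> s1, -b-> s0
  s1 = (c.(0\{a} + c.0))\{b,c} ⊢ (no moves)
LTS(Q): 2 reachable states
  t0 = rec X. (a.c.(0\{a} + c.0))\{b,c} + b.X ⊢ -a-> t1, -b-> t0
  t1 = (c.(0\{a} + c.0))\{b,c} ⊢ (no moves)
Bisimilarity quotient blocks:
  B0 = {s0, t0}
  B1 = {s1, t1}
s0 ∈ B0, t0 ∈ B0 → same block

bisimilar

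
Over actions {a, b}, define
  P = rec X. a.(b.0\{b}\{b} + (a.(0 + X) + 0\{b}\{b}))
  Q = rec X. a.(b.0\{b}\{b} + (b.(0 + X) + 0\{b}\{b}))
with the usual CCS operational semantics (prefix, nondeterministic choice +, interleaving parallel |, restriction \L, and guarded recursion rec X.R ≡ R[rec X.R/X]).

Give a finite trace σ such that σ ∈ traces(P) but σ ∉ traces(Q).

aa

P's transition system — 4 states:
  s0 = rec X. a.(b.0\{b}\{b} + (a.(0 + X) + 0\{b}\{b})) ⊢ —a→ s1
  s1 = b.0\{b}\{b} + (a.(0 + (rec X. a.(b.0\{b}\{b} + (a.(0 + X) + 0\{b}\{b})))) + 0\{b}\{b}) ⊢ —a→ s2, —b→ s3
  s2 = 0 + (rec X. a.(b.0\{b}\{b} + (a.(0 + X) + 0\{b}\{b}))) ⊢ —a→ s1
  s3 = 0\{b}\{b} ⊢ ·
Q's transition system — 4 states:
  t0 = rec X. a.(b.0\{b}\{b} + (b.(0 + X) + 0\{b}\{b})) ⊢ —a→ t1
  t1 = b.0\{b}\{b} + (b.(0 + (rec X. a.(b.0\{b}\{b} + (b.(0 + X) + 0\{b}\{b})))) + 0\{b}\{b}) ⊢ —b→ t2, —b→ t3
  t2 = 0 + (rec X. a.(b.0\{b}\{b} + (b.(0 + X) + 0\{b}\{b}))) ⊢ —a→ t1
  t3 = 0\{b}\{b} ⊢ ·
Run σ = ⟨aa⟩ on P: start {s0}
  step 1 (a): {s1}
  step 2 (a): {s2}
  P completes σ.
Run σ = ⟨aa⟩ on Q: start {t0}
  step 1 (a): {t1}
  step 2 (a): no successor for Q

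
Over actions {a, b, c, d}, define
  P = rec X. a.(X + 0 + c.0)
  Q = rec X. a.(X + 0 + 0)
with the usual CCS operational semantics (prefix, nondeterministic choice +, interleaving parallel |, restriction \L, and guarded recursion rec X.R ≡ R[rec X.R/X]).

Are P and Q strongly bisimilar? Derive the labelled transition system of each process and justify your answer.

not bisimilar

P's transition system — 3 states:
  s0 = rec X. a.(X + 0 + c.0) has moves =a=> s1
  s1 = (rec X. a.(X + 0 + c.0)) + 0 + c.0 has moves =a=> s1, =c=> s2
  s2 = 0 has moves deadlocked
Q's transition system — 2 states:
  t0 = rec X. a.(X + 0 + 0) has moves =a=> t1
  t1 = (rec X. a.(X + 0 + 0)) + 0 + 0 has moves =a=> t1
Bisimilarity quotient blocks:
  B0 = {s0}
  B1 = {s1}
  B2 = {s2}
  B3 = {t0, t1}
s0 ∈ B0, t0 ∈ B3 → different blocks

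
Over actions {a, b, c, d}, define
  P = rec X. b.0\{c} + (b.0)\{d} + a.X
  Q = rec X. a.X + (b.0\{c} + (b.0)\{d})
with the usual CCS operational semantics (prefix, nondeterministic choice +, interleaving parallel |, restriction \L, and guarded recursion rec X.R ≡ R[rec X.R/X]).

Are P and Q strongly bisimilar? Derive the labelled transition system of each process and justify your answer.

LTS(P): 3 reachable states
  u0 = rec X. b.0\{c} + (b.0)\{d} + a.X | -a-> u0, -b-> u1, -b-> u2
  u1 = 0\{c} | deadlocked
  u2 = 0\{d} | deadlocked
LTS(Q): 3 reachable states
  v0 = rec X. a.X + (b.0\{c} + (b.0)\{d}) | -a-> v0, -b-> v1, -b-> v2
  v1 = 0\{c} | deadlocked
  v2 = 0\{d} | deadlocked
Coarsest stable partition (strong bisimilarity classes):
  B0 = {u0, v0}
  B1 = {u1, u2, v1, v2}
u0 ∈ B0, v0 ∈ B0 → same block

P ~ Q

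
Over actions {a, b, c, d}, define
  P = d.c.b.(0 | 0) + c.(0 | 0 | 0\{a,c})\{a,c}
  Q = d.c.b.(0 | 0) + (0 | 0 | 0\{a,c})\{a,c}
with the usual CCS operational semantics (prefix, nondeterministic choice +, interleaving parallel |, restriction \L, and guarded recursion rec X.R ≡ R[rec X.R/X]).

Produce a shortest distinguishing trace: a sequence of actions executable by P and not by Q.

LTS(P): 5 reachable states
  p0 = d.c.b.(0 | 0) + c.(0 | 0 | 0\{a,c})\{a,c} ⊢ =c=> p1, =d=> p2
  p1 = (0 | 0 | 0\{a,c})\{a,c} ⊢ ·
  p2 = c.b.(0 | 0) ⊢ =c=> p3
  p3 = b.(0 | 0) ⊢ =b=> p4
  p4 = 0 | 0 ⊢ ·
LTS(Q): 4 reachable states
  q0 = d.c.b.(0 | 0) + (0 | 0 | 0\{a,c})\{a,c} ⊢ =d=> q1
  q1 = c.b.(0 | 0) ⊢ =c=> q2
  q2 = b.(0 | 0) ⊢ =b=> q3
  q3 = 0 | 0 ⊢ ·
Trace ⟨c⟩ through P, begin at {p0}:
  step 1 (c): {p1}
  ✓ P
Trace ⟨c⟩ through Q, begin at {q0}:
  step 1 (c): ∅ (Q stuck)

c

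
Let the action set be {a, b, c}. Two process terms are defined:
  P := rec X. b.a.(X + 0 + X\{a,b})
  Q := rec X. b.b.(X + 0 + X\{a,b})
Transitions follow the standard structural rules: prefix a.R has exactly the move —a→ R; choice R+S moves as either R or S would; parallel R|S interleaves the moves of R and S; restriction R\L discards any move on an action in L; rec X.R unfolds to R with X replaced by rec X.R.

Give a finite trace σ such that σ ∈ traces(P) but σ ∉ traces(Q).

LTS(P): 3 reachable states
  p0 = rec X. b.a.(X + 0 + X\{a,b}) has moves --b--▸ p1
  p1 = a.((rec X. b.a.(X + 0 + X\{a,b})) + 0 + (rec X. b.a.(X + 0 + X\{a,b}))\{a,b}) has moves --a--▸ p2
  p2 = (rec X. b.a.(X + 0 + X\{a,b})) + 0 + (rec X. b.a.(X + 0 + X\{a,b}))\{a,b} has moves --b--▸ p1
LTS(Q): 3 reachable states
  q0 = rec X. b.b.(X + 0 + X\{a,b}) has moves --b--▸ q1
  q1 = b.((rec X. b.b.(X + 0 + X\{a,b})) + 0 + (rec X. b.b.(X + 0 + X\{a,b}))\{a,b}) has moves --b--▸ q2
  q2 = (rec X. b.b.(X + 0 + X\{a,b})) + 0 + (rec X. b.b.(X + 0 + X\{a,b}))\{a,b} has moves --b--▸ q1
Trace ⟨ba⟩ through P, begin at {p0}:
  [1] b ⇒ {p1}
  [2] a ⇒ {p2}
  P completes σ.
Trace ⟨ba⟩ through Q, begin at {q0}:
  [1] b ⇒ {q1}
  [2] a ⇒ no successor for Q

ba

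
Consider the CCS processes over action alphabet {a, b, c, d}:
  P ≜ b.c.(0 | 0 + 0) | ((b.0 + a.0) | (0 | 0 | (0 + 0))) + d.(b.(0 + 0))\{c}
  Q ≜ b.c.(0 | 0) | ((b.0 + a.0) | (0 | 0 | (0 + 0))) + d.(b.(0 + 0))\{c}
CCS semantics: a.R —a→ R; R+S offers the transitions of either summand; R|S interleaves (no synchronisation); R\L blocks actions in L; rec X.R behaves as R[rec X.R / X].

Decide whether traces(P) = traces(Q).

trace-equivalent

Reachable graph of P (8 states):
  m0 = b.c.(0 | 0 + 0) | ((b.0 + a.0) | (0 | 0 | (0 + 0))) + d.(b.(0 + 0))\{c} → -a-> m1, -b-> m1, -b-> m2, -d-> m3
  m1 = b.c.(0 | 0 + 0) | (0 | (0 | 0 | (0 + 0))) → -b-> m4
  m2 = c.(0 | 0 + 0) | ((b.0 + a.0) | (0 | 0 | (0 + 0))) → -a-> m4, -b-> m4, -c-> m5
  m3 = (b.(0 + 0))\{c} → -b-> m6
  m4 = c.(0 | 0 + 0) | (0 | (0 | 0 | (0 + 0))) → -c-> m7
  m5 = (0 | 0 + 0) | ((b.0 + a.0) | (0 | 0 | (0 + 0))) → -a-> m7, -b-> m7
  m6 = (0 + 0)\{c} → ∅
  m7 = (0 | 0 + 0) | (0 | (0 | 0 | (0 + 0))) → ∅
Reachable graph of Q (8 states):
  n0 = b.c.(0 | 0) | ((b.0 + a.0) | (0 | 0 | (0 + 0))) + d.(b.(0 + 0))\{c} → -a-> n1, -b-> n1, -b-> n2, -d-> n3
  n1 = b.c.(0 | 0) | (0 | (0 | 0 | (0 + 0))) → -b-> n4
  n2 = c.(0 | 0) | ((b.0 + a.0) | (0 | 0 | (0 + 0))) → -a-> n4, -b-> n4, -c-> n5
  n3 = (b.(0 + 0))\{c} → -b-> n6
  n4 = c.(0 | 0) | (0 | (0 | 0 | (0 + 0))) → -c-> n7
  n5 = 0 | 0 | ((b.0 + a.0) | (0 | 0 | (0 + 0))) → -a-> n7, -b-> n7
  n6 = (0 + 0)\{c} → ∅
  n7 = 0 | 0 | (0 | (0 | 0 | (0 + 0))) → ∅
Bisimilarity quotient blocks:
  B0 = {m0, n0}
  B1 = {m1, n1}
  B2 = {m4, n4}
  B3 = {m6, m7, n6, n7}
  B4 = {m2, n2}
  B5 = {m5, n5}
  B6 = {m3, n3}
m0 ∈ B0, n0 ∈ B0 → same block
Bisimilar ⇒ trace-equivalent.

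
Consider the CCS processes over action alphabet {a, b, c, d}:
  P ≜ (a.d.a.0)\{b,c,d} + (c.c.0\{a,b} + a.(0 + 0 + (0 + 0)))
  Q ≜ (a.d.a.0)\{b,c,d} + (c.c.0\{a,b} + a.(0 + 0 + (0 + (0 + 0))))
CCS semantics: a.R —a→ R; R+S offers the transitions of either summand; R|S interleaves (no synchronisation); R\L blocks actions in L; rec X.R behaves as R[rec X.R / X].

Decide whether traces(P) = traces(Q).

Reachable graph of P (5 states):
  s0 = (a.d.a.0)\{b,c,d} + (c.c.0\{a,b} + a.(0 + 0 + (0 + 0))) :: =a=> s1, =a=> s2, =c=> s3
  s1 = (d.a.0)\{b,c,d} :: (no moves)
  s2 = 0 + 0 + (0 + 0) :: (no moves)
  s3 = c.0\{a,b} :: =c=> s4
  s4 = 0\{a,b} :: (no moves)
Reachable graph of Q (5 states):
  t0 = (a.d.a.0)\{b,c,d} + (c.c.0\{a,b} + a.(0 + 0 + (0 + (0 + 0)))) :: =a=> t1, =a=> t2, =c=> t3
  t1 = (d.a.0)\{b,c,d} :: (no moves)
  t2 = 0 + 0 + (0 + (0 + 0)) :: (no moves)
  t3 = c.0\{a,b} :: =c=> t4
  t4 = 0\{a,b} :: (no moves)
Coarsest stable partition (strong bisimilarity classes):
  B0 = {s0, t0}
  B1 = {s1, s2, s4, t1, t2, t4}
  B2 = {s3, t3}
s0 ∈ B0, t0 ∈ B0 → same block
Bisimilar ⇒ trace-equivalent.

trace-equivalent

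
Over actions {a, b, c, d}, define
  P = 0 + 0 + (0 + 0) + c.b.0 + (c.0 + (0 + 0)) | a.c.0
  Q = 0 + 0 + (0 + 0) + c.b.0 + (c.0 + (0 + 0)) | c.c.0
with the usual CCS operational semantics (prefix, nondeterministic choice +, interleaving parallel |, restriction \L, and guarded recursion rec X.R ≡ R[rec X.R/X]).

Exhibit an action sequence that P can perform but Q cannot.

a

Reachable graph of P (8 states):
  p0 = 0 + 0 + (0 + 0) + c.b.0 + (c.0 + (0 + 0)) | a.c.0 | --a--▸ p1, --c--▸ p2, --c--▸ p3
  p1 = (c.0 + (0 + 0)) | c.0 | --c--▸ p4, --c--▸ p5
  p2 = 0 | a.c.0 | --a--▸ p5
  p3 = b.0 | --b--▸ p6
  p4 = (c.0 + (0 + 0)) | 0 | --c--▸ p7
  p5 = 0 | c.0 | --c--▸ p7
  p6 = 0 | deadlocked
  p7 = 0 | 0 | deadlocked
Reachable graph of Q (8 states):
  q0 = 0 + 0 + (0 + 0) + c.b.0 + (c.0 + (0 + 0)) | c.c.0 | --c--▸ q1, --c--▸ q2, --c--▸ q3
  q1 = (c.0 + (0 + 0)) | c.0 | --c--▸ q4, --c--▸ q5
  q2 = 0 | c.c.0 | --c--▸ q5
  q3 = b.0 | --b--▸ q6
  q4 = (c.0 + (0 + 0)) | 0 | --c--▸ q7
  q5 = 0 | c.0 | --c--▸ q7
  q6 = 0 | deadlocked
  q7 = 0 | 0 | deadlocked
Executing a from P (initial set {p0}):
  [1] a ⇒ {p1}
  — P admits the full trace.
Executing a from Q (initial set {q0}):
  [1] a ⇒ no successor for Q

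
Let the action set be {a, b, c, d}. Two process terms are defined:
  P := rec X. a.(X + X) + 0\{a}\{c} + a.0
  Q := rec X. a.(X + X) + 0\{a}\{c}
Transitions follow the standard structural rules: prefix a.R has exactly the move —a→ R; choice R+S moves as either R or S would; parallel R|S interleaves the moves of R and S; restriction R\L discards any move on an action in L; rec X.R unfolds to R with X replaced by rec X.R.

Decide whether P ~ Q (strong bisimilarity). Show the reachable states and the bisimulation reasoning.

LTS(P): 3 reachable states
  u0 = rec X. a.(X + X) + 0\{a}\{c} + a.0 has moves =a=> u1, =a=> u2
  u1 = (rec X. a.(X + X) + 0\{a}\{c} + a.0) + (rec X. a.(X + X) + 0\{a}\{c} + a.0) has moves =a=> u1, =a=> u2
  u2 = 0 has moves ∅
LTS(Q): 2 reachable states
  v0 = rec X. a.(X + X) + 0\{a}\{c} has moves =a=> v1
  v1 = (rec X. a.(X + X) + 0\{a}\{c}) + (rec X. a.(X + X) + 0\{a}\{c}) has moves =a=> v1
Coarsest stable partition (strong bisimilarity classes):
  B0 = {u0, u1}
  B1 = {u2}
  B2 = {v0, v1}
u0 ∈ B0, v0 ∈ B2 → different blocks

NO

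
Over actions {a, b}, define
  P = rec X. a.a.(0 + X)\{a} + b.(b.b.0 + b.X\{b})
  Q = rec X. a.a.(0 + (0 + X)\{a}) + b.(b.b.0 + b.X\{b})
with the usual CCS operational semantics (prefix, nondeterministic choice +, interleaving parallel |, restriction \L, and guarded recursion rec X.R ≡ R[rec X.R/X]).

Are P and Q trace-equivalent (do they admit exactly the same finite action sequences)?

LTS(P): 13 reachable states
  s0 = rec X. a.a.(0 + X)\{a} + b.(b.b.0 + b.X\{b}) ⊢ =a=> s1, =b=> s2
  s1 = a.(0 + (rec X. a.a.(0 + X)\{a} + b.(b.b.0 + b.X\{b})))\{a} ⊢ =a=> s3
  s2 = b.b.0 + b.(rec X. a.a.(0 + X)\{a} + b.(b.b.0 + b.X\{b}))\{b} ⊢ =b=> s4, =b=> s5
  s3 = (0 + (rec X. a.a.(0 + X)\{a} + b.(b.b.0 + b.X\{b})))\{a} ⊢ =b=> s6
  s4 = (rec X. a.a.(0 + X)\{a} + b.(b.b.0 + b.X\{b}))\{b} ⊢ =a=> s7
  s5 = b.0 ⊢ =b=> s8
  s6 = (b.b.0 + b.(rec X. a.a.(0 + X)\{a} + b.(b.b.0 + b.X\{b}))\{b})\{a} ⊢ =b=> s10, =b=> s9
  s7 = (a.(0 + (rec X. a.a.(0 + X)\{a} + b.(b.b.0 + b.X\{b})))\{a})\{b} ⊢ =a=> s11
  s8 = 0 ⊢ deadlocked
  s9 = (b.0)\{a} ⊢ =b=> s12
  s10 = (rec X. a.a.(0 + X)\{a} + b.(b.b.0 + b.X\{b}))\{b}\{a} ⊢ deadlocked
  s11 = (0 + (rec X. a.a.(0 + X)\{a} + b.(b.b.0 + b.X\{b})))\{a}\{b} ⊢ deadlocked
  s12 = 0\{a} ⊢ deadlocked
LTS(Q): 13 reachable states
  t0 = rec X. a.a.(0 + (0 + X)\{a}) + b.(b.b.0 + b.X\{b}) ⊢ =a=> t1, =b=> t2
  t1 = a.(0 + (0 + (rec X. a.a.(0 + (0 + X)\{a}) + b.(b.b.0 + b.X\{b})))\{a}) ⊢ =a=> t3
  t2 = b.b.0 + b.(rec X. a.a.(0 + (0 + X)\{a}) + b.(b.b.0 + b.X\{b}))\{b} ⊢ =b=> t4, =b=> t5
  t3 = 0 + (0 + (rec X. a.a.(0 + (0 + X)\{a}) + b.(b.b.0 + b.X\{b})))\{a} ⊢ =b=> t6
  t4 = (rec X. a.a.(0 + (0 + X)\{a}) + b.(b.b.0 + b.X\{b}))\{b} ⊢ =a=> t7
  t5 = b.0 ⊢ =b=> t8
  t6 = (b.b.0 + b.(rec X. a.a.(0 + (0 + X)\{a}) + b.(b.b.0 + b.X\{b}))\{b})\{a} ⊢ =b=> t10, =b=> t9
  t7 = (a.(0 + (0 + (rec X. a.a.(0 + (0 + X)\{a}) + b.(b.b.0 + b.X\{b})))\{a}))\{b} ⊢ =a=> t11
  t8 = 0 ⊢ deadlocked
  t9 = (b.0)\{a} ⊢ =b=> t12
  t10 = (rec X. a.a.(0 + (0 + X)\{a}) + b.(b.b.0 + b.X\{b}))\{b}\{a} ⊢ deadlocked
  t11 = (0 + (0 + (rec X. a.a.(0 + (0 + X)\{a}) + b.(b.b.0 + b.X\{b})))\{a})\{b} ⊢ deadlocked
  t12 = 0\{a} ⊢ deadlocked
Partition-refinement fixed point:
  B0 = {s0, t0}
  B1 = {s2, t2}
  B2 = {s4, t4}
  B3 = {s7, t7}
  B4 = {s10, s11, s12, s8, t10, t11, t12, t8}
  B5 = {s5, s9, t5, t9}
  B6 = {s1, t1}
  B7 = {s3, t3}
  B8 = {s6, t6}
s0 ∈ B0, t0 ∈ B0 → same block
Bisimilar ⇒ trace-equivalent.

trace-equivalent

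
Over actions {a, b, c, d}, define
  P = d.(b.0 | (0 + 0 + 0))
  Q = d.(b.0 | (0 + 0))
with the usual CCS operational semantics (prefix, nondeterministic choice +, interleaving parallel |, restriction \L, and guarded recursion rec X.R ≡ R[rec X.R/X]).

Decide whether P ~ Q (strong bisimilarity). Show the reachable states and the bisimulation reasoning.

LTS(P): 3 reachable states
  s0 = d.(b.0 | (0 + 0 + 0)) | --d--▸ s1
  s1 = b.0 | (0 + 0 + 0) | --b--▸ s2
  s2 = 0 | (0 + 0 + 0) | ·
LTS(Q): 3 reachable states
  t0 = d.(b.0 | (0 + 0)) | --d--▸ t1
  t1 = b.0 | (0 + 0) | --b--▸ t2
  t2 = 0 | (0 + 0) | ·
Coarsest stable partition (strong bisimilarity classes):
  B0 = {s0, t0}
  B1 = {s1, t1}
  B2 = {s2, t2}
s0 ∈ B0, t0 ∈ B0 → same block

P ~ Q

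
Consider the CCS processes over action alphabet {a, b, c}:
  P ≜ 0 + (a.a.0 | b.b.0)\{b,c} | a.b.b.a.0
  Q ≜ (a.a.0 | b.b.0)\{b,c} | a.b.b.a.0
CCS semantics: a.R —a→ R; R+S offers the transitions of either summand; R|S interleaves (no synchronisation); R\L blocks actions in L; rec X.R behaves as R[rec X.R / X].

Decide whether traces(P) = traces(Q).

trace-equivalent

LTS(P): 15 reachable states
  m0 = 0 + (a.a.0 | b.b.0)\{b,c} | a.b.b.a.0 | --a--▸ m1, --a--▸ m2
  m1 = (a.0 | b.b.0)\{b,c} | a.b.b.a.0 | --a--▸ m3, --a--▸ m4
  m2 = (a.a.0 | b.b.0)\{b,c} | b.b.a.0 | --a--▸ m4, --b--▸ m5
  m3 = (0 | b.b.0)\{b,c} | a.b.b.a.0 | --a--▸ m6
  m4 = (a.0 | b.b.0)\{b,c} | b.b.a.0 | --a--▸ m6, --b--▸ m7
  m5 = (a.a.0 | b.b.0)\{b,c} | b.a.0 | --a--▸ m7, --b--▸ m8
  m6 = (0 | b.b.0)\{b,c} | b.b.a.0 | --b--▸ m9
  m7 = (a.0 | b.b.0)\{b,c} | b.a.0 | --a--▸ m9, --b--▸ m10
  m8 = (a.a.0 | b.b.0)\{b,c} | a.0 | --a--▸ m10, --a--▸ m11
  m9 = (0 | b.b.0)\{b,c} | b.a.0 | --b--▸ m12
  m10 = (a.0 | b.b.0)\{b,c} | a.0 | --a--▸ m12, --a--▸ m13
  m11 = (a.a.0 | b.b.0)\{b,c} | 0 | --a--▸ m13
  m12 = (0 | b.b.0)\{b,c} | a.0 | --a--▸ m14
  m13 = (a.0 | b.b.0)\{b,c} | 0 | --a--▸ m14
  m14 = (0 | b.b.0)\{b,c} | 0 | stopped
LTS(Q): 15 reachable states
  n0 = (a.a.0 | b.b.0)\{b,c} | a.b.b.a.0 | --a--▸ n1, --a--▸ n2
  n1 = (a.0 | b.b.0)\{b,c} | a.b.b.a.0 | --a--▸ n3, --a--▸ n4
  n2 = (a.a.0 | b.b.0)\{b,c} | b.b.a.0 | --a--▸ n4, --b--▸ n5
  n3 = (0 | b.b.0)\{b,c} | a.b.b.a.0 | --a--▸ n6
  n4 = (a.0 | b.b.0)\{b,c} | b.b.a.0 | --a--▸ n6, --b--▸ n7
  n5 = (a.a.0 | b.b.0)\{b,c} | b.a.0 | --a--▸ n7, --b--▸ n8
  n6 = (0 | b.b.0)\{b,c} | b.b.a.0 | --b--▸ n9
  n7 = (a.0 | b.b.0)\{b,c} | b.a.0 | --a--▸ n9, --b--▸ n10
  n8 = (a.a.0 | b.b.0)\{b,c} | a.0 | --a--▸ n10, --a--▸ n11
  n9 = (0 | b.b.0)\{b,c} | b.a.0 | --b--▸ n12
  n10 = (a.0 | b.b.0)\{b,c} | a.0 | --a--▸ n12, --a--▸ n13
  n11 = (a.a.0 | b.b.0)\{b,c} | 0 | --a--▸ n13
  n12 = (0 | b.b.0)\{b,c} | a.0 | --a--▸ n14
  n13 = (a.0 | b.b.0)\{b,c} | 0 | --a--▸ n14
  n14 = (0 | b.b.0)\{b,c} | 0 | stopped
Partition-refinement fixed point:
  B0 = {m0, n0}
  B1 = {m1, n1}
  B2 = {m4, n4}
  B3 = {m7, n7}
  B4 = {m10, m11, n10, n11}
  B5 = {m12, m13, n12, n13}
  B6 = {m14, n14}
  B7 = {m9, n9}
  B8 = {m6, n6}
  B9 = {m3, n3}
  B10 = {m2, n2}
  B11 = {m5, n5}
  B12 = {m8, n8}
m0 ∈ B0, n0 ∈ B0 → same block
Bisimilar ⇒ trace-equivalent.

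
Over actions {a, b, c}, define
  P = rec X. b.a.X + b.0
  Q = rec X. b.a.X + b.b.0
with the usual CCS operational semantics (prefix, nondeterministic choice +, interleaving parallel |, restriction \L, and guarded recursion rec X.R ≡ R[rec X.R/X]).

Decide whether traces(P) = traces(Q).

LTS(P): 3 reachable states
  m0 = rec X. b.a.X + b.0 has moves --b--▸ m1, --b--▸ m2
  m1 = 0 has moves deadlocked
  m2 = a.(rec X. b.a.X + b.0) has moves --a--▸ m0
LTS(Q): 4 reachable states
  n0 = rec X. b.a.X + b.b.0 has moves --b--▸ n1, --b--▸ n2
  n1 = a.(rec X. b.a.X + b.b.0) has moves --a--▸ n0
  n2 = b.0 has moves --b--▸ n3
  n3 = 0 has moves deadlocked
Executing bb from Q (initial set {n0}):
  after b @ step 1: {n1, n2}
  after b @ step 2: {n3}
  Q completes σ.
Executing bb from P (initial set {m0}):
  after b @ step 1: {m1, m2}
  after b @ step 2: no successor for P

traces(P) ≠ traces(Q) — witness ⟨bb⟩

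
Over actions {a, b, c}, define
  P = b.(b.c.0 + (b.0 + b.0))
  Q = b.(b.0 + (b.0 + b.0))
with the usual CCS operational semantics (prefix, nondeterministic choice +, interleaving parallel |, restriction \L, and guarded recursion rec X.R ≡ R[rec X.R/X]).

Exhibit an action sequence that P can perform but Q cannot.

bbc

P's transition system — 4 states:
  s0 = b.(b.c.0 + (b.0 + b.0)) :: —b→ s1
  s1 = b.c.0 + (b.0 + b.0) :: —b→ s2, —b→ s3
  s2 = 0 :: deadlocked
  s3 = c.0 :: —c→ s2
Q's transition system — 3 states:
  t0 = b.(b.0 + (b.0 + b.0)) :: —b→ t1
  t1 = b.0 + (b.0 + b.0) :: —b→ t2
  t2 = 0 :: deadlocked
Trace ⟨bbc⟩ through P, begin at {s0}:
  [1] b ⇒ {s1}
  [2] b ⇒ {s2, s3}
  [3] c ⇒ {s2}
  P completes σ.
Trace ⟨bbc⟩ through Q, begin at {t0}:
  [1] b ⇒ {t1}
  [2] b ⇒ {t2}
  [3] c ⇒ ∅ (Q stuck)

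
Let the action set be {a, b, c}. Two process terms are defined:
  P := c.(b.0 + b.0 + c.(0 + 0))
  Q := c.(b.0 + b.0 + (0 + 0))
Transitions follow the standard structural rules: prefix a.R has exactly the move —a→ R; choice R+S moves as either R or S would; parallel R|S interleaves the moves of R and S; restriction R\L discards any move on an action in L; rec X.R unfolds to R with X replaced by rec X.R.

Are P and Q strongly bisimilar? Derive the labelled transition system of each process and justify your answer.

LTS(P): 4 reachable states
  p0 = c.(b.0 + b.0 + c.(0 + 0)) | ··c··> p1
  p1 = b.0 + b.0 + c.(0 + 0) | ··b··> p2, ··c··> p3
  p2 = 0 | ·
  p3 = 0 + 0 | ·
LTS(Q): 3 reachable states
  q0 = c.(b.0 + b.0 + (0 + 0)) | ··c··> q1
  q1 = b.0 + b.0 + (0 + 0) | ··b··> q2
  q2 = 0 | ·
Coarsest stable partition (strong bisimilarity classes):
  B0 = {p0}
  B1 = {p1}
  B2 = {p2, p3, q2}
  B3 = {q0}
  B4 = {q1}
p0 ∈ B0, q0 ∈ B3 → different blocks

NO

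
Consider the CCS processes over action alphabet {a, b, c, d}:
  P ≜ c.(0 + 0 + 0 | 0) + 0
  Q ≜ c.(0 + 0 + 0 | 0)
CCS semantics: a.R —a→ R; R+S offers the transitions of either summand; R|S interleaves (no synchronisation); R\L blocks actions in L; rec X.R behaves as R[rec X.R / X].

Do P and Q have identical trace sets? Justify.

YES

Reachable graph of P (2 states):
  m0 = c.(0 + 0 + 0 | 0) + 0 ⊢ -c-> m1
  m1 = 0 + 0 + 0 | 0 ⊢ ∅
Reachable graph of Q (2 states):
  n0 = c.(0 + 0 + 0 | 0) ⊢ -c-> n1
  n1 = 0 + 0 + 0 | 0 ⊢ ∅
Bisimilarity quotient blocks:
  B0 = {m0, n0}
  B1 = {m1, n1}
m0 ∈ B0, n0 ∈ B0 → same block
Bisimilar ⇒ trace-equivalent.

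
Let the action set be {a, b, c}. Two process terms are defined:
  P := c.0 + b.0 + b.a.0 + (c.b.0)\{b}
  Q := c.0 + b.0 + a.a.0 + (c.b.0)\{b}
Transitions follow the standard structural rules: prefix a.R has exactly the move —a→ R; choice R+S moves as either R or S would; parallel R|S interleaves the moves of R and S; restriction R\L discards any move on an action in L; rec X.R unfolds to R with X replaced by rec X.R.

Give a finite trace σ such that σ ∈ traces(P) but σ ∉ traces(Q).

LTS(P): 4 reachable states
  s0 = c.0 + b.0 + b.a.0 + (c.b.0)\{b} has moves =b=> s1, =b=> s2, =c=> s1, =c=> s3
  s1 = 0 has moves deadlocked
  s2 = a.0 has moves =a=> s1
  s3 = (b.0)\{b} has moves deadlocked
LTS(Q): 4 reachable states
  t0 = c.0 + b.0 + a.a.0 + (c.b.0)\{b} has moves =a=> t1, =b=> t2, =c=> t2, =c=> t3
  t1 = a.0 has moves =a=> t2
  t2 = 0 has moves deadlocked
  t3 = (b.0)\{b} has moves deadlocked
Executing ba from P (initial set {s0}):
  step 1 (b): {s1, s2}
  step 2 (a): {s1}
  — P admits the full trace.
Executing ba from Q (initial set {t0}):
  step 1 (b): {t2}
  step 2 (a): no successor for Q

ba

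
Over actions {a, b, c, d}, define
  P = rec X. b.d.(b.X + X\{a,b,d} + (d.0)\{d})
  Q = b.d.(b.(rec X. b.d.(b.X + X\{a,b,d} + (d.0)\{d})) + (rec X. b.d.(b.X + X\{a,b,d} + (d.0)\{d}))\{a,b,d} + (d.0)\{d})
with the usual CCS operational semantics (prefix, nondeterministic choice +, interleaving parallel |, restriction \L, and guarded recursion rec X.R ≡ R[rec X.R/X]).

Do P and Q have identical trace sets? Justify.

LTS(P): 3 reachable states
  u0 = rec X. b.d.(b.X + X\{a,b,d} + (d.0)\{d}) :: -b-> u1
  u1 = d.(b.(rec X. b.d.(b.X + X\{a,b,d} + (d.0)\{d})) + (rec X. b.d.(b.X + X\{a,b,d} + (d.0)\{d}))\{a,b,d} + (d.0)\{d}) :: -d-> u2
  u2 = b.(rec X. b.d.(b.X + X\{a,b,d} + (d.0)\{d})) + (rec X. b.d.(b.X + X\{a,b,d} + (d.0)\{d}))\{a,b,d} + (d.0)\{d} :: -b-> u0
LTS(Q): 4 reachable states
  v0 = b.d.(b.(rec X. b.d.(b.X + X\{a,b,d} + (d.0)\{d})) + (rec X. b.d.(b.X + X\{a,b,d} + (d.0)\{d}))\{a,b,d} + (d.0)\{d}) :: -b-> v1
  v1 = d.(b.(rec X. b.d.(b.X + X\{a,b,d} + (d.0)\{d})) + (rec X. b.d.(b.X + X\{a,b,d} + (d.0)\{d}))\{a,b,d} + (d.0)\{d}) :: -d-> v2
  v2 = b.(rec X. b.d.(b.X + X\{a,b,d} + (d.0)\{d})) + (rec X. b.d.(b.X + X\{a,b,d} + (d.0)\{d}))\{a,b,d} + (d.0)\{d} :: -b-> v3
  v3 = rec X. b.d.(b.X + X\{a,b,d} + (d.0)\{d}) :: -b-> v1
Bisimilarity quotient blocks:
  B0 = {u0, v0, v3}
  B1 = {u1, v1}
  B2 = {u2, v2}
u0 ∈ B0, v0 ∈ B0 → same block
Bisimilar ⇒ trace-equivalent.

traces(P) = traces(Q)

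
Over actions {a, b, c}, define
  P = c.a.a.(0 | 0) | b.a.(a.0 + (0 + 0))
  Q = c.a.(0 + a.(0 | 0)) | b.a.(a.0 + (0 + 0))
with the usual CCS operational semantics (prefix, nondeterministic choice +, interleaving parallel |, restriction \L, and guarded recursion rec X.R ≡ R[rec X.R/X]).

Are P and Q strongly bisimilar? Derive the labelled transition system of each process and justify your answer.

P ~ Q

P's transition system — 16 states:
  u0 = c.a.a.(0 | 0) | b.a.(a.0 + (0 + 0)) → —b→ u1, —c→ u2
  u1 = c.a.a.(0 | 0) | a.(a.0 + (0 + 0)) → —a→ u3, —c→ u4
  u2 = a.a.(0 | 0) | b.a.(a.0 + (0 + 0)) → —a→ u5, —b→ u4
  u3 = c.a.a.(0 | 0) | (a.0 + (0 + 0)) → —a→ u6, —c→ u7
  u4 = a.a.(0 | 0) | a.(a.0 + (0 + 0)) → —a→ u7, —a→ u8
  u5 = a.(0 | 0) | b.a.(a.0 + (0 + 0)) → —a→ u9, —b→ u8
  u6 = c.a.a.(0 | 0) | 0 → —c→ u10
  u7 = a.a.(0 | 0) | (a.0 + (0 + 0)) → —a→ u10, —a→ u11
  u8 = a.(0 | 0) | a.(a.0 + (0 + 0)) → —a→ u11, —a→ u12
  u9 = 0 | 0 | b.a.(a.0 + (0 + 0)) → —b→ u12
  u10 = a.a.(0 | 0) | 0 → —a→ u13
  u11 = a.(0 | 0) | (a.0 + (0 + 0)) → —a→ u13, —a→ u14
  u12 = 0 | 0 | a.(a.0 + (0 + 0)) → —a→ u14
  u13 = a.(0 | 0) | 0 → —a→ u15
  u14 = 0 | 0 | (a.0 + (0 + 0)) → —a→ u15
  u15 = 0 | 0 | 0 → ·
Q's transition system — 16 states:
  v0 = c.a.(0 + a.(0 | 0)) | b.a.(a.0 + (0 + 0)) → —b→ v1, —c→ v2
  v1 = c.a.(0 + a.(0 | 0)) | a.(a.0 + (0 + 0)) → —a→ v3, —c→ v4
  v2 = a.(0 + a.(0 | 0)) | b.a.(a.0 + (0 + 0)) → —a→ v5, —b→ v4
  v3 = c.a.(0 + a.(0 | 0)) | (a.0 + (0 + 0)) → —a→ v6, —c→ v7
  v4 = a.(0 + a.(0 | 0)) | a.(a.0 + (0 + 0)) → —a→ v7, —a→ v8
  v5 = (0 + a.(0 | 0)) | b.a.(a.0 + (0 + 0)) → —a→ v9, —b→ v8
  v6 = c.a.(0 + a.(0 | 0)) | 0 → —c→ v10
  v7 = a.(0 + a.(0 | 0)) | (a.0 + (0 + 0)) → —a→ v10, —a→ v11
  v8 = (0 + a.(0 | 0)) | a.(a.0 + (0 + 0)) → —a→ v11, —a→ v12
  v9 = 0 | 0 | b.a.(a.0 + (0 + 0)) → —b→ v12
  v10 = a.(0 + a.(0 | 0)) | 0 → —a→ v13
  v11 = (0 + a.(0 | 0)) | (a.0 + (0 + 0)) → —a→ v13, —a→ v14
  v12 = 0 | 0 | a.(a.0 + (0 + 0)) → —a→ v14
  v13 = (0 + a.(0 | 0)) | 0 → —a→ v15
  v14 = 0 | 0 | (a.0 + (0 + 0)) → —a→ v15
  v15 = 0 | 0 | 0 → ·
Coarsest stable partition (strong bisimilarity classes):
  B0 = {u0, v0}
  B1 = {u1, v1}
  B2 = {u4, v4}
  B3 = {u7, u8, v7, v8}
  B4 = {u10, u11, u12, v10, v11, v12}
  B5 = {u13, u14, v13, v14}
  B6 = {u15, v15}
  B7 = {u3, v3}
  B8 = {u6, v6}
  B9 = {u2, v2}
  B10 = {u5, v5}
  B11 = {u9, v9}
u0 ∈ B0, v0 ∈ B0 → same block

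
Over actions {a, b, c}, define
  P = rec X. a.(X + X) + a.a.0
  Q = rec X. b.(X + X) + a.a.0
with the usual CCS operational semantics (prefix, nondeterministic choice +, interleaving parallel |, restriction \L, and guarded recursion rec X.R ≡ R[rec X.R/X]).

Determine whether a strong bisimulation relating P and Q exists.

P's transition system — 4 states:
  m0 = rec X. a.(X + X) + a.a.0 :: --a--▸ m1, --a--▸ m2
  m1 = (rec X. a.(X + X) + a.a.0) + (rec X. a.(X + X) + a.a.0) :: --a--▸ m1, --a--▸ m2
  m2 = a.0 :: --a--▸ m3
  m3 = 0 :: deadlocked
Q's transition system — 4 states:
  n0 = rec X. b.(X + X) + a.a.0 :: --a--▸ n1, --b--▸ n2
  n1 = a.0 :: --a--▸ n3
  n2 = (rec X. b.(X + X) + a.a.0) + (rec X. b.(X + X) + a.a.0) :: --a--▸ n1, --b--▸ n2
  n3 = 0 :: deadlocked
Coarsest stable partition (strong bisimilarity classes):
  B0 = {m0, m1}
  B1 = {m2, n1}
  B2 = {m3, n3}
  B3 = {n0, n2}
m0 ∈ B0, n0 ∈ B3 → different blocks

NO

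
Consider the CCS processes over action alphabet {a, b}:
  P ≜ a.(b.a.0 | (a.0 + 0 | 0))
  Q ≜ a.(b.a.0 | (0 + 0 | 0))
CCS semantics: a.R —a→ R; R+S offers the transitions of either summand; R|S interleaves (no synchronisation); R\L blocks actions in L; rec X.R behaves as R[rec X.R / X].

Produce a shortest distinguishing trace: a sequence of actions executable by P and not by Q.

LTS(P): 7 reachable states
  u0 = a.(b.a.0 | (a.0 + 0 | 0)) → -a-> u1
  u1 = b.a.0 | (a.0 + 0 | 0) → -a-> u2, -b-> u3
  u2 = b.a.0 | 0 → -b-> u4
  u3 = a.0 | (a.0 + 0 | 0) → -a-> u4, -a-> u5
  u4 = a.0 | 0 → -a-> u6
  u5 = 0 | (a.0 + 0 | 0) → -a-> u6
  u6 = 0 | 0 → ∅
LTS(Q): 4 reachable states
  v0 = a.(b.a.0 | (0 + 0 | 0)) → -a-> v1
  v1 = b.a.0 | (0 + 0 | 0) → -b-> v2
  v2 = a.0 | (0 + 0 | 0) → -a-> v3
  v3 = 0 | (0 + 0 | 0) → ∅
Run σ = ⟨aa⟩ on P: start {u0}
  after a @ step 1: {u1}
  after a @ step 2: {u2}
  P completes σ.
Run σ = ⟨aa⟩ on Q: start {v0}
  after a @ step 1: {v1}
  after a @ step 2: ∅  — Q cannot continue

aa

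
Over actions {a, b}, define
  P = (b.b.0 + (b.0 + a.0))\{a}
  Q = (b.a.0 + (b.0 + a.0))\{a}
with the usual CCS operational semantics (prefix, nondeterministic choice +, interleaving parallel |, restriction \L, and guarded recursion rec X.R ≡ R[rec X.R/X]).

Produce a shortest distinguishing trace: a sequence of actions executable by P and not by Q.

Reachable graph of P (3 states):
  m0 = (b.b.0 + (b.0 + a.0))\{a} ⊢ --b--▸ m1, --b--▸ m2
  m1 = (b.0)\{a} ⊢ --b--▸ m2
  m2 = 0\{a} ⊢ ∅
Reachable graph of Q (3 states):
  n0 = (b.a.0 + (b.0 + a.0))\{a} ⊢ --b--▸ n1, --b--▸ n2
  n1 = (a.0)\{a} ⊢ ∅
  n2 = 0\{a} ⊢ ∅
Executing bb from P (initial set {m0}):
  step 1 (b): {m1, m2}
  step 2 (b): {m2}
  — P admits the full trace.
Executing bb from Q (initial set {n0}):
  step 1 (b): {n1, n2}
  step 2 (b): ∅ (Q stuck)

bb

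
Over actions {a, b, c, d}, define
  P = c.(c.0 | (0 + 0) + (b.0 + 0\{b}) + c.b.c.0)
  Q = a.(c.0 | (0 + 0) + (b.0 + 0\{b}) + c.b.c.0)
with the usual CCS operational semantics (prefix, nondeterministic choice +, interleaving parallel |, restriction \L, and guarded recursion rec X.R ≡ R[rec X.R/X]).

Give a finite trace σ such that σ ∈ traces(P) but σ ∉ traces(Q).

c

LTS(P): 6 reachable states
  s0 = c.(c.0 | (0 + 0) + (b.0 + 0\{b}) + c.b.c.0) | ··c··> s1
  s1 = c.0 | (0 + 0) + (b.0 + 0\{b}) + c.b.c.0 | ··b··> s2, ··c··> s3, ··c··> s4
  s2 = 0 | stopped
  s3 = 0 | (0 + 0) | stopped
  s4 = b.c.0 | ··b··> s5
  s5 = c.0 | ··c··> s2
LTS(Q): 6 reachable states
  t0 = a.(c.0 | (0 + 0) + (b.0 + 0\{b}) + c.b.c.0) | ··a··> t1
  t1 = c.0 | (0 + 0) + (b.0 + 0\{b}) + c.b.c.0 | ··b··> t2, ··c··> t3, ··c··> t4
  t2 = 0 | stopped
  t3 = 0 | (0 + 0) | stopped
  t4 = b.c.0 | ··b··> t5
  t5 = c.0 | ··c··> t2
Trace ⟨c⟩ through P, begin at {s0}:
  after c @ step 1: {s1}
  ✓ P
Trace ⟨c⟩ through Q, begin at {t0}:
  after c @ step 1: no successor for Q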